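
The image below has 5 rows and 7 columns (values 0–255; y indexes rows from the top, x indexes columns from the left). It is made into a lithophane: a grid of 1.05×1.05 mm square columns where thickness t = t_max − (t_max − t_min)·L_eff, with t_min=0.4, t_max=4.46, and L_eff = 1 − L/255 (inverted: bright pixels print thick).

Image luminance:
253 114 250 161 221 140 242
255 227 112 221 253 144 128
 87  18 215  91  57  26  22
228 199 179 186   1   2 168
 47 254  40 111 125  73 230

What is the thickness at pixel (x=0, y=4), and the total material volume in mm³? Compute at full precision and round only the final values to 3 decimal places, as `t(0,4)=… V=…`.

t(0,4)=1.148 V=104.607

span = t_max - t_min = 4.46 - 0.4 = 4.060
L(0,4) = 47, L_eff = 1 - 47/255 = 0.815686 (inverted)
t(0,4) = 4.46 - 4.060·0.815686 = 1.148
Σt over all 5·7 pixels = 120974/1275 ≈ 94.8815686
V = pitch²·Σt = 1.05²·120974/1275 = 104.607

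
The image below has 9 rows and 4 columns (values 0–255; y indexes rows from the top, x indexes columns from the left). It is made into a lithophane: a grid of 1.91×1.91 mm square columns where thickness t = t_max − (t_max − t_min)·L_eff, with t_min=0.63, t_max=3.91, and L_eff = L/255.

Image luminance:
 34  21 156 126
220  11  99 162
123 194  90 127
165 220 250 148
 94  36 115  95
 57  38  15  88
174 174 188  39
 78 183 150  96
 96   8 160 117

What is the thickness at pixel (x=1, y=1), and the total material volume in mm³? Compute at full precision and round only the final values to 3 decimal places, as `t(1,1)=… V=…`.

t(1,1)=3.769 V=318.910

span = t_max - t_min = 3.91 - 0.63 = 3.280
L(1,1) = 11, L_eff = 11/255 = 0.043137
t(1,1) = 3.91 - 3.280·0.043137 = 3.769
Σt over all 9·4 pixels = 557291/6375 ≈ 87.4181961
V = pitch²·Σt = 1.91²·557291/6375 = 318.910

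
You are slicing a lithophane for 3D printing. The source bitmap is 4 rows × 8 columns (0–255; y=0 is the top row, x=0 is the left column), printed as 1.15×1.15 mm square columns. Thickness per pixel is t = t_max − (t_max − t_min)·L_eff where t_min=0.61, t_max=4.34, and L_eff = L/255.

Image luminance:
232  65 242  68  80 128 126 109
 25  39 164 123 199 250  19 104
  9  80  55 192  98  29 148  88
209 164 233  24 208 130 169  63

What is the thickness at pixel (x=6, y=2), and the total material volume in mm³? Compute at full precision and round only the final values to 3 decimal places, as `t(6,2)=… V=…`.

span = t_max - t_min = 4.34 - 0.61 = 3.730
L(6,2) = 148, L_eff = 148/255 = 0.580392
t(6,2) = 4.34 - 3.730·0.580392 = 2.175
Σt over all 4·8 pixels = 524296/6375 ≈ 82.2425098
V = pitch²·Σt = 1.15²·524296/6375 = 108.766

t(6,2)=2.175 V=108.766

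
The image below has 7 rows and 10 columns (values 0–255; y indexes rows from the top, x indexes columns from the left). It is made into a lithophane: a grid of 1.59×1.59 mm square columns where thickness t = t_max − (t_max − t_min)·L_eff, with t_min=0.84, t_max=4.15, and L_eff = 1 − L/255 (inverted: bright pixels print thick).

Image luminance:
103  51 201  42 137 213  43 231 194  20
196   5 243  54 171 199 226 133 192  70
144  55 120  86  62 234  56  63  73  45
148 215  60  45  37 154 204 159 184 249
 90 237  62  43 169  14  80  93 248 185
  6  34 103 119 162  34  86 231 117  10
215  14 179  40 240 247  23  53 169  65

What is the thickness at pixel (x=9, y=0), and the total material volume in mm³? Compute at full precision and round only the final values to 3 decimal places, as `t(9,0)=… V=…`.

span = t_max - t_min = 4.15 - 0.84 = 3.310
L(9,0) = 20, L_eff = 1 - 20/255 = 0.921569 (inverted)
t(9,0) = 4.15 - 3.310·0.921569 = 1.100
Σt over all 7·10 pixels = 861587/5100 ≈ 168.9386275
V = pitch²·Σt = 1.59²·861587/5100 = 427.094

t(9,0)=1.100 V=427.094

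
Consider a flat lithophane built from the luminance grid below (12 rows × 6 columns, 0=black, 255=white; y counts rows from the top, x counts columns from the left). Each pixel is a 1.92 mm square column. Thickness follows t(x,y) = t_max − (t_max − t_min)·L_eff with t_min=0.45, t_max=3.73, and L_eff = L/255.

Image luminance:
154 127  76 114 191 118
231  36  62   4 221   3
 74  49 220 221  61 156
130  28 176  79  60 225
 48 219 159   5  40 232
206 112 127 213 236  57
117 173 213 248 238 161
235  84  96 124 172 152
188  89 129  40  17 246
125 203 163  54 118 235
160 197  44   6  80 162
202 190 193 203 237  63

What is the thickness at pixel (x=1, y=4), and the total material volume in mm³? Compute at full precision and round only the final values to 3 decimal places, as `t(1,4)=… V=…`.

span = t_max - t_min = 3.73 - 0.45 = 3.280
L(1,4) = 219, L_eff = 219/255 = 0.858824
t(1,4) = 3.73 - 3.280·0.858824 = 0.913
Σt over all 12·6 pixels = 906256/6375 ≈ 142.1578039
V = pitch²·Σt = 1.92²·906256/6375 = 524.051

t(1,4)=0.913 V=524.051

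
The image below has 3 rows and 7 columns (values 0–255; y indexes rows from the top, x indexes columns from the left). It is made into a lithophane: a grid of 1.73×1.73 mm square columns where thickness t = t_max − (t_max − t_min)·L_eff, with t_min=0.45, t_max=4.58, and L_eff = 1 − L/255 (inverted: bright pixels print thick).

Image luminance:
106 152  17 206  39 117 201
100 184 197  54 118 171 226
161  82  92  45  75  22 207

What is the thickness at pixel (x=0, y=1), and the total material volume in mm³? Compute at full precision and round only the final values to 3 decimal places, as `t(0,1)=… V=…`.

t(0,1)=2.070 V=152.956

span = t_max - t_min = 4.58 - 0.45 = 4.130
L(0,1) = 100, L_eff = 1 - 100/255 = 0.607843 (inverted)
t(0,1) = 4.58 - 4.130·0.607843 = 2.070
Σt over all 3·7 pixels = 1303211/25500 ≈ 51.1063137
V = pitch²·Σt = 1.73²·1303211/25500 = 152.956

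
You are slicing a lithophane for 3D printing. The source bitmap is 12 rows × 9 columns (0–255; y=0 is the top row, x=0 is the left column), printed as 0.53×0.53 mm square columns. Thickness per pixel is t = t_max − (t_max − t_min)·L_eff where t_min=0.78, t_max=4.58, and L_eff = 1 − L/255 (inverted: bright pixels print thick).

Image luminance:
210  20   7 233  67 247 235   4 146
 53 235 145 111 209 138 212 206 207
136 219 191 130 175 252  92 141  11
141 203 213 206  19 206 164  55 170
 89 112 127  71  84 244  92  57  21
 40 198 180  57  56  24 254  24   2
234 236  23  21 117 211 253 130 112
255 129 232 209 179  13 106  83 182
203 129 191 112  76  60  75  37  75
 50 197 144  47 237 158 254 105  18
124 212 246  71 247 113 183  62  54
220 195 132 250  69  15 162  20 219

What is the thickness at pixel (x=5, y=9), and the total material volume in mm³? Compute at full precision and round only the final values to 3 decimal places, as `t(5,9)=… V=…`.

t(5,9)=3.135 V=84.895

span = t_max - t_min = 4.58 - 0.78 = 3.800
L(5,9) = 158, L_eff = 1 - 158/255 = 0.380392 (inverted)
t(5,9) = 4.58 - 3.800·0.380392 = 3.135
Σt over all 12·9 pixels = 128446/425 ≈ 302.2258824
V = pitch²·Σt = 0.53²·128446/425 = 84.895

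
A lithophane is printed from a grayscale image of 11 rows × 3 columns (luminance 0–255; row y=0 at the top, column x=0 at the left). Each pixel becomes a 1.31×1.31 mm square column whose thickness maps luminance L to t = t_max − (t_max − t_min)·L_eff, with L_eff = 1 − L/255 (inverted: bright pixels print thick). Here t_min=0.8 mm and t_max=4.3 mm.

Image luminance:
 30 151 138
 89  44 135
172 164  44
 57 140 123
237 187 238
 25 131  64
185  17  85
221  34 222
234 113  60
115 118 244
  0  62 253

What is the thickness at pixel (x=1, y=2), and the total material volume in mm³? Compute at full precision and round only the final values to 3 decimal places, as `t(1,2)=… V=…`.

t(1,2)=3.051 V=142.631

span = t_max - t_min = 4.3 - 0.8 = 3.500
L(1,2) = 164, L_eff = 1 - 164/255 = 0.356863 (inverted)
t(1,2) = 4.3 - 3.500·0.356863 = 3.051
Σt over all 11·3 pixels = 21194/255 ≈ 83.1137255
V = pitch²·Σt = 1.31²·21194/255 = 142.631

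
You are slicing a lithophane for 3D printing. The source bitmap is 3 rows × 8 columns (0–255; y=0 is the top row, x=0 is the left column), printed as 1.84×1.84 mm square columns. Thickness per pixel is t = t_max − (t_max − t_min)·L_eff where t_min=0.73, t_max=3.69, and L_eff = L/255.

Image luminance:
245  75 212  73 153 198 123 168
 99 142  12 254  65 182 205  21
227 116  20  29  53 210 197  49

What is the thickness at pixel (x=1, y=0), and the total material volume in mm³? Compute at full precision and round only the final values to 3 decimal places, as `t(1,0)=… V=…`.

t(1,0)=2.819 V=176.900

span = t_max - t_min = 3.69 - 0.73 = 2.960
L(1,0) = 75, L_eff = 75/255 = 0.294118
t(1,0) = 3.69 - 2.960·0.294118 = 2.819
Σt over all 3·8 pixels = 19594/375 ≈ 52.2506667
V = pitch²·Σt = 1.84²·19594/375 = 176.900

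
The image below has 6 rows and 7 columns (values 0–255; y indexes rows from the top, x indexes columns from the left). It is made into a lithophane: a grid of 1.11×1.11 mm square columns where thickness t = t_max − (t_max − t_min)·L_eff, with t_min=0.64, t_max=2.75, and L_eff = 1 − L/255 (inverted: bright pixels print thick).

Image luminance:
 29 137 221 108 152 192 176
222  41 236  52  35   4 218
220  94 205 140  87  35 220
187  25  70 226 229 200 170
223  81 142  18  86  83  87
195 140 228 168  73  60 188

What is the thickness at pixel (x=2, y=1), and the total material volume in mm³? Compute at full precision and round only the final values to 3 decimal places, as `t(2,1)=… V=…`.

span = t_max - t_min = 2.75 - 0.64 = 2.110
L(2,1) = 236, L_eff = 1 - 236/255 = 0.074510 (inverted)
t(2,1) = 2.75 - 2.110·0.074510 = 2.593
Σt over all 6·7 pixels = 629591/8500 ≈ 74.0695294
V = pitch²·Σt = 1.11²·629591/8500 = 91.261

t(2,1)=2.593 V=91.261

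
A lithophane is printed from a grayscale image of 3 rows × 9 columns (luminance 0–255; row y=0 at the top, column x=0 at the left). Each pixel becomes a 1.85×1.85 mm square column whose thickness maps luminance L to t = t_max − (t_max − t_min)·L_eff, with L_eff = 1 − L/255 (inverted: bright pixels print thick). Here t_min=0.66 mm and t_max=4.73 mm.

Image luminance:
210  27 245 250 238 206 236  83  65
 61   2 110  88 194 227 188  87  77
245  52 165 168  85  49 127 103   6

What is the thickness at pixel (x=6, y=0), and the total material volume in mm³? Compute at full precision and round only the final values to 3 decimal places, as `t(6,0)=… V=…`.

t(6,0)=4.427 V=257.314

span = t_max - t_min = 4.73 - 0.66 = 4.070
L(6,0) = 236, L_eff = 1 - 236/255 = 0.074510 (inverted)
t(6,0) = 4.73 - 4.070·0.074510 = 4.427
Σt over all 3·9 pixels = 159764/2125 ≈ 75.1830588
V = pitch²·Σt = 1.85²·159764/2125 = 257.314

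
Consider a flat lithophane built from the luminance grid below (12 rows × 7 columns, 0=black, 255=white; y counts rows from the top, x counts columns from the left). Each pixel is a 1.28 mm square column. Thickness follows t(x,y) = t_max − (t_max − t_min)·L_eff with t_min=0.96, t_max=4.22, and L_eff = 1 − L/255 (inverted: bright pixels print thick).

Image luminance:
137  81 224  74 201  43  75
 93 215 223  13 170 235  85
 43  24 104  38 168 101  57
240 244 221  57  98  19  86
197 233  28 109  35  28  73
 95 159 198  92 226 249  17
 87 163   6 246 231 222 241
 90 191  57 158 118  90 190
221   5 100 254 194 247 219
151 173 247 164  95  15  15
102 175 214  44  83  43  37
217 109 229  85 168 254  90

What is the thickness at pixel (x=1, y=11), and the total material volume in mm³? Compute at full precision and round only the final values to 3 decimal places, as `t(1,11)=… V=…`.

t(1,11)=2.353 V=365.625

span = t_max - t_min = 4.22 - 0.96 = 3.260
L(1,11) = 109, L_eff = 1 - 109/255 = 0.572549 (inverted)
t(1,11) = 4.22 - 3.260·0.572549 = 2.353
Σt over all 12·7 pixels = 474214/2125 ≈ 223.1595294
V = pitch²·Σt = 1.28²·474214/2125 = 365.625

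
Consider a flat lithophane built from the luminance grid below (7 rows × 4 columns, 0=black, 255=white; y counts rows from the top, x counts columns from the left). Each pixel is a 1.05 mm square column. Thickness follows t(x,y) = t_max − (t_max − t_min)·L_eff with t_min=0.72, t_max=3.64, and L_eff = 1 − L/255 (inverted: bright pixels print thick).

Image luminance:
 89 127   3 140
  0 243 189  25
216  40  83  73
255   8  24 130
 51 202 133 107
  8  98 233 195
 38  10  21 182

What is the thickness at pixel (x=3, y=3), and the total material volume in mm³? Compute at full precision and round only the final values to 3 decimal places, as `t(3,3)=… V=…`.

span = t_max - t_min = 3.64 - 0.72 = 2.920
L(3,3) = 130, L_eff = 1 - 130/255 = 0.490196 (inverted)
t(3,3) = 3.64 - 2.920·0.490196 = 2.209
Σt over all 7·4 pixels = 341899/6375 ≈ 53.6312157
V = pitch²·Σt = 1.05²·341899/6375 = 59.128

t(3,3)=2.209 V=59.128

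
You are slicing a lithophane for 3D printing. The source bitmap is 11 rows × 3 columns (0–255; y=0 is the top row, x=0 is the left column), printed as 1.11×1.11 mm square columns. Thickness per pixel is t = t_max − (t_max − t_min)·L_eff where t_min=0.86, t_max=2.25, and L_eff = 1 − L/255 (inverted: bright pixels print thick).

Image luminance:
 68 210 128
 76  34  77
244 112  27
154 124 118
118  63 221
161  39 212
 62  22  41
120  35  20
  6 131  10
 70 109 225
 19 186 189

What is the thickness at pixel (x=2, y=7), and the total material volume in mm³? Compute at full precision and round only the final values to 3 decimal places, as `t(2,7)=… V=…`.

t(2,7)=0.969 V=58.010

span = t_max - t_min = 2.25 - 0.86 = 1.390
L(2,7) = 20, L_eff = 1 - 20/255 = 0.921569 (inverted)
t(2,7) = 2.25 - 1.390·0.921569 = 0.969
Σt over all 11·3 pixels = 1200599/25500 ≈ 47.0823137
V = pitch²·Σt = 1.11²·1200599/25500 = 58.010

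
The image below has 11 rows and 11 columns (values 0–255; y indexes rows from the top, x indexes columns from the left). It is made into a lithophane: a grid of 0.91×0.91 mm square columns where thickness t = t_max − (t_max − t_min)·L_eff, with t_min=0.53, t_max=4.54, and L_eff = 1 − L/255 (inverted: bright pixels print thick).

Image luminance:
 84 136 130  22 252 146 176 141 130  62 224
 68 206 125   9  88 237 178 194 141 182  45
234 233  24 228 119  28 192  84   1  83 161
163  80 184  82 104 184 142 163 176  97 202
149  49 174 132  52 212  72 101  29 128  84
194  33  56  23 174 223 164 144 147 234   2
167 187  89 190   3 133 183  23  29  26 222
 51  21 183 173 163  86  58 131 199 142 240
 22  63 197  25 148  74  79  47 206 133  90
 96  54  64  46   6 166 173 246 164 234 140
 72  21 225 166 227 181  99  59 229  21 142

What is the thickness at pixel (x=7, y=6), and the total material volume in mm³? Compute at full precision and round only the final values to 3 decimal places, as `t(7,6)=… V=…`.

span = t_max - t_min = 4.54 - 0.53 = 4.010
L(7,6) = 23, L_eff = 1 - 23/255 = 0.909804 (inverted)
t(7,6) = 4.54 - 4.010·0.909804 = 0.892
Σt over all 11·11 pixels = 90617/300 ≈ 302.0566667
V = pitch²·Σt = 0.91²·90617/300 = 250.133

t(7,6)=0.892 V=250.133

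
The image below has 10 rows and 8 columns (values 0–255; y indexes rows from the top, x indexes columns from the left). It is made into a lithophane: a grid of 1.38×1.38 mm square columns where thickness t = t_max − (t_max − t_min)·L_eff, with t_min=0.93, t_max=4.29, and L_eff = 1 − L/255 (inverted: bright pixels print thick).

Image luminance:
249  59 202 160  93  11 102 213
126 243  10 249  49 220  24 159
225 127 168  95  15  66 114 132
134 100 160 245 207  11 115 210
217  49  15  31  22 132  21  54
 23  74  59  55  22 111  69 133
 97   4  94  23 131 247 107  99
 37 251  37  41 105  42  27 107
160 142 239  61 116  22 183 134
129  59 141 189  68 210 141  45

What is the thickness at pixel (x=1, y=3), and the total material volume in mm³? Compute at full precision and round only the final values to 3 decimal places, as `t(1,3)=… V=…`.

t(1,3)=2.248 V=364.214

span = t_max - t_min = 4.29 - 0.93 = 3.360
L(1,3) = 100, L_eff = 1 - 100/255 = 0.607843 (inverted)
t(1,3) = 4.29 - 3.360·0.607843 = 2.248
Σt over all 10·8 pixels = 406404/2125 ≈ 191.2489412
V = pitch²·Σt = 1.38²·406404/2125 = 364.214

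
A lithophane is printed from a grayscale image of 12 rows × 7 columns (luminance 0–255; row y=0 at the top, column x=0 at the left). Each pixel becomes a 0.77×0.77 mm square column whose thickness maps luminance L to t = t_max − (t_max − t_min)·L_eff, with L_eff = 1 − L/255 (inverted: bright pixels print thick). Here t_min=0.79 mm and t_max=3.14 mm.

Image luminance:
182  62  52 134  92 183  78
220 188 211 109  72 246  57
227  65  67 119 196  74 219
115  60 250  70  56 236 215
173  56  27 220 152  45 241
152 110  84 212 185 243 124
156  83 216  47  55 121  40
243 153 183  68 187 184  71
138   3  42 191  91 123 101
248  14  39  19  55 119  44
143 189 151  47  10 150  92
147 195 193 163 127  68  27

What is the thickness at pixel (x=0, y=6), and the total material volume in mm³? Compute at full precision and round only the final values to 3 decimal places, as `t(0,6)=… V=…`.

span = t_max - t_min = 3.14 - 0.79 = 2.350
L(0,6) = 156, L_eff = 1 - 156/255 = 0.388235 (inverted)
t(0,6) = 3.14 - 2.350·0.388235 = 2.228
Σt over all 12·7 pixels = 837341/5100 ≈ 164.1845098
V = pitch²·Σt = 0.77²·837341/5100 = 97.345

t(0,6)=2.228 V=97.345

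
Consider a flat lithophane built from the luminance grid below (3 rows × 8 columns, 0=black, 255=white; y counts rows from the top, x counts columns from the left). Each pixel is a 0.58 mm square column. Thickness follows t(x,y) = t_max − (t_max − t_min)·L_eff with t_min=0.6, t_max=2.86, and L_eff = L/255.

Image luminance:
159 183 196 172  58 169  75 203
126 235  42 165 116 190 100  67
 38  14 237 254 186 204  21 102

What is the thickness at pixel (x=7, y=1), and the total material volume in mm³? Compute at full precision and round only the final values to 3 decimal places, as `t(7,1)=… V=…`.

t(7,1)=2.266 V=13.216

span = t_max - t_min = 2.86 - 0.6 = 2.260
L(7,1) = 67, L_eff = 67/255 = 0.262745
t(7,1) = 2.86 - 2.260·0.262745 = 2.266
Σt over all 3·8 pixels = 83484/2125 ≈ 39.2865882
V = pitch²·Σt = 0.58²·83484/2125 = 13.216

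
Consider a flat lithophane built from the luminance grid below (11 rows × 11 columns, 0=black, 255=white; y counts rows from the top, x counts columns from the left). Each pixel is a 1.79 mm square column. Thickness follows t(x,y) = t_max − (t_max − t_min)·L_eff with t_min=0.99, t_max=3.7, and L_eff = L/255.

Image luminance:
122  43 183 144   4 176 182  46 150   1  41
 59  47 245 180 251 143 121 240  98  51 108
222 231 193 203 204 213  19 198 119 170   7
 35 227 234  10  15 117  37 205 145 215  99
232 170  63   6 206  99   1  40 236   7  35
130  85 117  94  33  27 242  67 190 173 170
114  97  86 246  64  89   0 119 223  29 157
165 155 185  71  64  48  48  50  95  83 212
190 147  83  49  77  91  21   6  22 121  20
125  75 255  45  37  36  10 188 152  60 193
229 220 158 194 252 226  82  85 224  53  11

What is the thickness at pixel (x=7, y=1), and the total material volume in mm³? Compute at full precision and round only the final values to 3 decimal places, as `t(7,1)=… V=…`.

t(7,1)=1.149 V=947.098

span = t_max - t_min = 3.7 - 0.99 = 2.710
L(7,1) = 240, L_eff = 240/255 = 0.941176
t(7,1) = 3.7 - 2.710·0.941176 = 1.149
Σt over all 11·11 pixels = 2512509/8500 ≈ 295.5892941
V = pitch²·Σt = 1.79²·2512509/8500 = 947.098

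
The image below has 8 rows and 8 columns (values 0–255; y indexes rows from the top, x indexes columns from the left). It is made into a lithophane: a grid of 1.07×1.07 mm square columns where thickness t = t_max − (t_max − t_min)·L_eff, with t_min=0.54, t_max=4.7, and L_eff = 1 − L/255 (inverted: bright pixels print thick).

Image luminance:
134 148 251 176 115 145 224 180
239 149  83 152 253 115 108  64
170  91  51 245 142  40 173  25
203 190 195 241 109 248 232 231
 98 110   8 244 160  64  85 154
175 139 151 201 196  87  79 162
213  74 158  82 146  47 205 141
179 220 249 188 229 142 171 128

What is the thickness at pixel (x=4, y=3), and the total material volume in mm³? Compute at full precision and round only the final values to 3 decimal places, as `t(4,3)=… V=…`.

t(4,3)=2.318 V=222.739

span = t_max - t_min = 4.7 - 0.54 = 4.160
L(4,3) = 109, L_eff = 1 - 109/255 = 0.572549 (inverted)
t(4,3) = 4.7 - 4.160·0.572549 = 2.318
Σt over all 8·8 pixels = 413416/2125 ≈ 194.5487059
V = pitch²·Σt = 1.07²·413416/2125 = 222.739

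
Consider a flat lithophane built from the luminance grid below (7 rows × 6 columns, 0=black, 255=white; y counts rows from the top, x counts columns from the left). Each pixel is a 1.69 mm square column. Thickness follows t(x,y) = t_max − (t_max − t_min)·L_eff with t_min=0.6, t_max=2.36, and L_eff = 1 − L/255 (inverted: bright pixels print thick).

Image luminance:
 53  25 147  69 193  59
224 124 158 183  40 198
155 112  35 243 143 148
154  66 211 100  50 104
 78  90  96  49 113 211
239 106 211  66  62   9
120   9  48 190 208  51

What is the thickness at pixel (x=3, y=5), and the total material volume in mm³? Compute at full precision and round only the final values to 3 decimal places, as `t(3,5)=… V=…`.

span = t_max - t_min = 2.36 - 0.6 = 1.760
L(3,5) = 66, L_eff = 1 - 66/255 = 0.741176 (inverted)
t(3,5) = 2.36 - 1.760·0.741176 = 1.056
Σt over all 7·6 pixels = 5046/85 ≈ 59.3647059
V = pitch²·Σt = 1.69²·5046/85 = 169.552

t(3,5)=1.056 V=169.552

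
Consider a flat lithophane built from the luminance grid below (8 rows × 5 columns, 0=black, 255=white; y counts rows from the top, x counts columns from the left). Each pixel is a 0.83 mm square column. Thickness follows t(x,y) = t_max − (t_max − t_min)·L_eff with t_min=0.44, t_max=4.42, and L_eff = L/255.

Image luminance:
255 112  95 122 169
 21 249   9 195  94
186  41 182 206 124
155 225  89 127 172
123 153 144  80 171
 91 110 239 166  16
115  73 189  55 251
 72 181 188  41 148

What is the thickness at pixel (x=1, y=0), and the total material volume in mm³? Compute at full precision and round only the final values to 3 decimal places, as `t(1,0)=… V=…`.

t(1,0)=2.672 V=63.370

span = t_max - t_min = 4.42 - 0.44 = 3.980
L(1,0) = 112, L_eff = 112/255 = 0.439216
t(1,0) = 4.42 - 3.980·0.439216 = 2.672
Σt over all 8·5 pixels = 586417/6375 ≈ 91.9869804
V = pitch²·Σt = 0.83²·586417/6375 = 63.370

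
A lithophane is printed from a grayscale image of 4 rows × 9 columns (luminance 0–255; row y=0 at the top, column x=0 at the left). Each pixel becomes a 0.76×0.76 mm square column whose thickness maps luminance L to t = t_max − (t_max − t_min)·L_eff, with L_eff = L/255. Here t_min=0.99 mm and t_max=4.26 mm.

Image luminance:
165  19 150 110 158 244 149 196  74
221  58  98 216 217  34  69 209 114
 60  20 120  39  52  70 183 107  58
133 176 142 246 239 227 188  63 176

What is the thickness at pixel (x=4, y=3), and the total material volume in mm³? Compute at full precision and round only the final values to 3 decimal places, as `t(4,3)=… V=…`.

t(4,3)=1.195 V=53.028

span = t_max - t_min = 4.26 - 0.99 = 3.270
L(4,3) = 239, L_eff = 239/255 = 0.937255
t(4,3) = 4.26 - 3.270·0.937255 = 1.195
Σt over all 4·9 pixels = 39018/425 ≈ 91.8070588
V = pitch²·Σt = 0.76²·39018/425 = 53.028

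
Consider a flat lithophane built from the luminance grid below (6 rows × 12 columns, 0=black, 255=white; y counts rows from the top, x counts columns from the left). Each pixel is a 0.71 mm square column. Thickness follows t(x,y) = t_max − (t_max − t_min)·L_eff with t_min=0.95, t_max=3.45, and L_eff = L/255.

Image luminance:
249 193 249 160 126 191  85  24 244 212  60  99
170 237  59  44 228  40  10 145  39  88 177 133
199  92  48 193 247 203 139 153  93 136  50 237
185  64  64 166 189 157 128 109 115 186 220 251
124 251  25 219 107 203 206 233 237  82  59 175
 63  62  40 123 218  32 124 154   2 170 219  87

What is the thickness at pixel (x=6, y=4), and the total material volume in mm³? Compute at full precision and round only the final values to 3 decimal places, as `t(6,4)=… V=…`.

span = t_max - t_min = 3.45 - 0.95 = 2.500
L(6,4) = 206, L_eff = 206/255 = 0.807843
t(6,4) = 3.45 - 2.500·0.807843 = 1.430
Σt over all 6·12 pixels = 25393/170 ≈ 149.3705882
V = pitch²·Σt = 0.71²·25393/170 = 75.298

t(6,4)=1.430 V=75.298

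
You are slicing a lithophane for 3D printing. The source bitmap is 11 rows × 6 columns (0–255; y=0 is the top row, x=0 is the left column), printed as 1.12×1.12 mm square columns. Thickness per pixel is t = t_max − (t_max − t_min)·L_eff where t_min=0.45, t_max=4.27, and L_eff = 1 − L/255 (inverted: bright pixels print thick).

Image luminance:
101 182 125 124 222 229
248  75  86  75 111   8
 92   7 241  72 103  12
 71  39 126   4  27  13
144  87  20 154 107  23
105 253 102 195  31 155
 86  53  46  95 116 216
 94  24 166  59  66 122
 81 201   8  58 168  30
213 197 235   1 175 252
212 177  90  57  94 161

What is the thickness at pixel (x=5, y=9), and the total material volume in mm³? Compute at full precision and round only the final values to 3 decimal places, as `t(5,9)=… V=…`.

t(5,9)=4.225 V=174.846

span = t_max - t_min = 4.27 - 0.45 = 3.820
L(5,9) = 252, L_eff = 1 - 252/255 = 0.011765 (inverted)
t(5,9) = 4.27 - 3.820·0.011765 = 4.225
Σt over all 11·6 pixels = 1777177/12750 ≈ 139.3864314
V = pitch²·Σt = 1.12²·1777177/12750 = 174.846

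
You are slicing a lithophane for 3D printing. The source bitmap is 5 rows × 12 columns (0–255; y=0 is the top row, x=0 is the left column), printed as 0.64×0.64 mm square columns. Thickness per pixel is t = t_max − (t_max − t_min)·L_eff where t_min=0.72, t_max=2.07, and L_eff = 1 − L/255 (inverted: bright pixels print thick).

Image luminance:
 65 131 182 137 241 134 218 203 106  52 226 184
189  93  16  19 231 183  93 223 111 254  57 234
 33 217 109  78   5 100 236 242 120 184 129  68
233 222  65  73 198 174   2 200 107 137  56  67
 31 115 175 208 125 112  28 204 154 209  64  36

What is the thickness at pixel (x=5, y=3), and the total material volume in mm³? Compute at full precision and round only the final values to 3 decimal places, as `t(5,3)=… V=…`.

span = t_max - t_min = 2.07 - 0.72 = 1.350
L(5,3) = 174, L_eff = 1 - 174/255 = 0.317647 (inverted)
t(5,3) = 2.07 - 1.350·0.317647 = 1.641
Σt over all 5·12 pixels = 73161/850 ≈ 86.0717647
V = pitch²·Σt = 0.64²·73161/850 = 35.255

t(5,3)=1.641 V=35.255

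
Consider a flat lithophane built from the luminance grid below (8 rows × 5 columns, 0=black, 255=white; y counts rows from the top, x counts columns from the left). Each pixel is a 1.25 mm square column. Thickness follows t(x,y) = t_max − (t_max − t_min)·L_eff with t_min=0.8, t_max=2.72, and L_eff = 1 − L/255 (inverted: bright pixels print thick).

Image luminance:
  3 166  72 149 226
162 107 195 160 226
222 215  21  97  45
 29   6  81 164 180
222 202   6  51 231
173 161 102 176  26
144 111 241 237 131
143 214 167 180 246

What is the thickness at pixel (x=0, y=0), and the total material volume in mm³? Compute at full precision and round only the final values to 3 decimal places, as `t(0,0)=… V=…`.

span = t_max - t_min = 2.72 - 0.8 = 1.920
L(0,0) = 3, L_eff = 1 - 3/255 = 0.988235 (inverted)
t(0,0) = 2.72 - 1.920·0.988235 = 0.823
Σt over all 8·5 pixels = 31808/425 ≈ 74.8423529
V = pitch²·Σt = 1.25²·31808/425 = 116.941

t(0,0)=0.823 V=116.941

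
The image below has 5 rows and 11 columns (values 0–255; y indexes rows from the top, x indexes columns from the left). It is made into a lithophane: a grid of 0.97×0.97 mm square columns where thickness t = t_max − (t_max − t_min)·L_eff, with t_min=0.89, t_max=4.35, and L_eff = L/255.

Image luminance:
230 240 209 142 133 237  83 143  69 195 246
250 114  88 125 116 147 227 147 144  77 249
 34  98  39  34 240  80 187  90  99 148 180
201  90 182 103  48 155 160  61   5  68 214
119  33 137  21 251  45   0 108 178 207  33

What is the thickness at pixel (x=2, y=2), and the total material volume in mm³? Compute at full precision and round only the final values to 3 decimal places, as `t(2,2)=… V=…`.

t(2,2)=3.821 V=132.437

span = t_max - t_min = 4.35 - 0.89 = 3.460
L(2,2) = 39, L_eff = 39/255 = 0.152941
t(2,2) = 4.35 - 3.460·0.152941 = 3.821
Σt over all 5·11 pixels = 211133/1500 ≈ 140.7553333
V = pitch²·Σt = 0.97²·211133/1500 = 132.437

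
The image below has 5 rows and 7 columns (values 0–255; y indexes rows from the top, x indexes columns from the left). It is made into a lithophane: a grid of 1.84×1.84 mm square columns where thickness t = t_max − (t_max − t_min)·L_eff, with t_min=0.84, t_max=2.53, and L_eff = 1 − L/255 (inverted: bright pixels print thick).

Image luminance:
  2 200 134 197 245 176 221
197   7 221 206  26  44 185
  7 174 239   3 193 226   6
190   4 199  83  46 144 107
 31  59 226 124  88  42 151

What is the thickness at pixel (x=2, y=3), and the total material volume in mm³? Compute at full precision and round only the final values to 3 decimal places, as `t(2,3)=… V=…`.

span = t_max - t_min = 2.53 - 0.84 = 1.690
L(2,3) = 199, L_eff = 1 - 199/255 = 0.219608 (inverted)
t(2,3) = 2.53 - 1.690·0.219608 = 2.159
Σt over all 5·7 pixels = 87871/1500 ≈ 58.5806667
V = pitch²·Σt = 1.84²·87871/1500 = 198.331

t(2,3)=2.159 V=198.331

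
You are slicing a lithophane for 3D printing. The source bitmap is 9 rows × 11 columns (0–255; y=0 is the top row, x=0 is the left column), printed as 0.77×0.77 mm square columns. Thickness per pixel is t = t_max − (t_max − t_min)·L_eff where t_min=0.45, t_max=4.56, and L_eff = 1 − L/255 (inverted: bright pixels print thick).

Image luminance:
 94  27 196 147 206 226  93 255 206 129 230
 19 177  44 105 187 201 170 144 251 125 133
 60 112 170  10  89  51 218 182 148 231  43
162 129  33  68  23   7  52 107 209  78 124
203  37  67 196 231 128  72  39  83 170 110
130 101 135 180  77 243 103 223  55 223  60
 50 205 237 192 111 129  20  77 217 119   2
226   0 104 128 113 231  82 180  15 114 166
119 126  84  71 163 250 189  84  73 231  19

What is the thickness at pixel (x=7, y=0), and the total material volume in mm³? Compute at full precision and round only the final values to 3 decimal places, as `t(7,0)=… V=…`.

span = t_max - t_min = 4.56 - 0.45 = 4.110
L(7,0) = 255, L_eff = 1 - 255/255 = 0.000000 (inverted)
t(7,0) = 4.56 - 4.110·0.000000 = 4.560
Σt over all 9·11 pixels = 2113643/8500 ≈ 248.6638824
V = pitch²·Σt = 0.77²·2113643/8500 = 147.433

t(7,0)=4.560 V=147.433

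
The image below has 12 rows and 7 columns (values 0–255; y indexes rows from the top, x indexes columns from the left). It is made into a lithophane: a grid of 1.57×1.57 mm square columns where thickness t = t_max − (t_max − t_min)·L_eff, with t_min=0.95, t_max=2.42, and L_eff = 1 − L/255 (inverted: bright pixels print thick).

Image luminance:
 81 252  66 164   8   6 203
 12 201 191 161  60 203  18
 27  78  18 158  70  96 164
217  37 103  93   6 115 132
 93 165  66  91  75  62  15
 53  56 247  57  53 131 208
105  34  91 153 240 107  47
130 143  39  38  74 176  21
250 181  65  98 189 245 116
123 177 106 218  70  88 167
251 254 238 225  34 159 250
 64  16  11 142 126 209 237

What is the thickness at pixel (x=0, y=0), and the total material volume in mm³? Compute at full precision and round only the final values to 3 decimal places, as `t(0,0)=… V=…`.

span = t_max - t_min = 2.42 - 0.95 = 1.470
L(0,0) = 81, L_eff = 1 - 81/255 = 0.682353 (inverted)
t(0,0) = 2.42 - 1.470·0.682353 = 1.417
Σt over all 12·7 pixels = 1169231/8500 ≈ 137.5565882
V = pitch²·Σt = 1.57²·1169231/8500 = 339.063

t(0,0)=1.417 V=339.063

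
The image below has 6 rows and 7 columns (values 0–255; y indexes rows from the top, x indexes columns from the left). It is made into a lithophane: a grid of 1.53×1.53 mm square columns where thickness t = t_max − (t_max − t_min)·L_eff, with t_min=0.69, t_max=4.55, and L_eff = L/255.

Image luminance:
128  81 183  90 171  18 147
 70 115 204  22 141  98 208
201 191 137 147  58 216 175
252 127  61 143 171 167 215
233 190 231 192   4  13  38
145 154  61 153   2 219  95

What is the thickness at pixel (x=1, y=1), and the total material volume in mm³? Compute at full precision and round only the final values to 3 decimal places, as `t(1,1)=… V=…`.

t(1,1)=2.809 V=246.537

span = t_max - t_min = 4.55 - 0.69 = 3.860
L(1,1) = 115, L_eff = 115/255 = 0.450980
t(1,1) = 4.55 - 3.860·0.450980 = 2.809
Σt over all 6·7 pixels = 223799/2125 ≈ 105.3171765
V = pitch²·Σt = 1.53²·223799/2125 = 246.537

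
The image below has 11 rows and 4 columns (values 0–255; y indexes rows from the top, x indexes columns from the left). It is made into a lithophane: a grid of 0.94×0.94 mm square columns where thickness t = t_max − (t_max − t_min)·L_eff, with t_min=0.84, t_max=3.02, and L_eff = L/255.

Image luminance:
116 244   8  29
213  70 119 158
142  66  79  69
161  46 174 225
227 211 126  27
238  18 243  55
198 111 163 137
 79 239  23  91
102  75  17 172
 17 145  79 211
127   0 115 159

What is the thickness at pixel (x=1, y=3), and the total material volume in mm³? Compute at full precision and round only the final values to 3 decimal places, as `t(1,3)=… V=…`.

t(1,3)=2.627 V=77.196

span = t_max - t_min = 3.02 - 0.84 = 2.180
L(1,3) = 46, L_eff = 46/255 = 0.180392
t(1,3) = 3.02 - 2.180·0.180392 = 2.627
Σt over all 11·4 pixels = 556952/6375 ≈ 87.3650196
V = pitch²·Σt = 0.94²·556952/6375 = 77.196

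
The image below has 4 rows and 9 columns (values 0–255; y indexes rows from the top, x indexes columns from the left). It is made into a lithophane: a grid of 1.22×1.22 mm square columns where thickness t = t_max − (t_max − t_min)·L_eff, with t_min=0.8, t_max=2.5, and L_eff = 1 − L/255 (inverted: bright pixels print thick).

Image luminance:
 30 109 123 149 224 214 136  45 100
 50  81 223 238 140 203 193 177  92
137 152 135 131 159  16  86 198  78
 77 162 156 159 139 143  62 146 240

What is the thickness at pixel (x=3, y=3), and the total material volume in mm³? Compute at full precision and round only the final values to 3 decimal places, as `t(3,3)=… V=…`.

t(3,3)=1.860 V=91.517

span = t_max - t_min = 2.5 - 0.8 = 1.700
L(3,3) = 159, L_eff = 1 - 159/255 = 0.376471 (inverted)
t(3,3) = 2.5 - 1.700·0.376471 = 1.860
Σt over all 4·9 pixels = 9223/150 ≈ 61.4866667
V = pitch²·Σt = 1.22²·9223/150 = 91.517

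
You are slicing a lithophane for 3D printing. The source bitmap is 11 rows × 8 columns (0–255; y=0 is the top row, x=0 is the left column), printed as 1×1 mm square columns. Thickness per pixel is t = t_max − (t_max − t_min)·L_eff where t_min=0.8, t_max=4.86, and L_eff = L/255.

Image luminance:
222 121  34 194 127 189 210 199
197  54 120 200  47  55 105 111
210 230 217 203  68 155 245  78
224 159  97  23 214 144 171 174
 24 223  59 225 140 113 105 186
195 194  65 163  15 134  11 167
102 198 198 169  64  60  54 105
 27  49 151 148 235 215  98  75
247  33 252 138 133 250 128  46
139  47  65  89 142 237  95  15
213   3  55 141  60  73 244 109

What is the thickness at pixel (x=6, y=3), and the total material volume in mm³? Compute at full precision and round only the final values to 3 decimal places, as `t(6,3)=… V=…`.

span = t_max - t_min = 4.86 - 0.8 = 4.060
L(6,3) = 171, L_eff = 171/255 = 0.670588
t(6,3) = 4.86 - 4.060·0.670588 = 2.137
Σt over all 11·8 pixels = 512361/2125 ≈ 241.1110588
V = pitch²·Σt = 1²·512361/2125 = 241.111

t(6,3)=2.137 V=241.111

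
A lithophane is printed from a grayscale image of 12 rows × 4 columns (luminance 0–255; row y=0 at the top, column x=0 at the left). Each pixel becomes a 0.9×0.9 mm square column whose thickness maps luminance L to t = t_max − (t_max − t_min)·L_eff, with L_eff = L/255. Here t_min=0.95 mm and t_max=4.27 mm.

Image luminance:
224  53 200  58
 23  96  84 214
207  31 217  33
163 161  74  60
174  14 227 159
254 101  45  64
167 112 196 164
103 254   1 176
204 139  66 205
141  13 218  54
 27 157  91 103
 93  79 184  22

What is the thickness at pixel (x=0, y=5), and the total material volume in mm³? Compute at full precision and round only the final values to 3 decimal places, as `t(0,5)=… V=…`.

t(0,5)=0.963 V=103.744

span = t_max - t_min = 4.27 - 0.95 = 3.320
L(0,5) = 254, L_eff = 254/255 = 0.996078
t(0,5) = 4.27 - 3.320·0.996078 = 0.963
Σt over all 12·4 pixels = 163301/1275 ≈ 128.0792157
V = pitch²·Σt = 0.9²·163301/1275 = 103.744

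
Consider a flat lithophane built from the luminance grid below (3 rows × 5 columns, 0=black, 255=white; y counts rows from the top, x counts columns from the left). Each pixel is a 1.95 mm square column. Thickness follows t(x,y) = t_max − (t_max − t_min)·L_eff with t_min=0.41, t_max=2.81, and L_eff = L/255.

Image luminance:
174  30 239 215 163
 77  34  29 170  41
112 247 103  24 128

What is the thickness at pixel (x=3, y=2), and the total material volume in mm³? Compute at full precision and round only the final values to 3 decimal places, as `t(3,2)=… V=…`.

t(3,2)=2.584 V=96.358

span = t_max - t_min = 2.81 - 0.41 = 2.400
L(3,2) = 24, L_eff = 24/255 = 0.094118
t(3,2) = 2.81 - 2.400·0.094118 = 2.584
Σt over all 3·5 pixels = 43079/1700 ≈ 25.3405882
V = pitch²·Σt = 1.95²·43079/1700 = 96.358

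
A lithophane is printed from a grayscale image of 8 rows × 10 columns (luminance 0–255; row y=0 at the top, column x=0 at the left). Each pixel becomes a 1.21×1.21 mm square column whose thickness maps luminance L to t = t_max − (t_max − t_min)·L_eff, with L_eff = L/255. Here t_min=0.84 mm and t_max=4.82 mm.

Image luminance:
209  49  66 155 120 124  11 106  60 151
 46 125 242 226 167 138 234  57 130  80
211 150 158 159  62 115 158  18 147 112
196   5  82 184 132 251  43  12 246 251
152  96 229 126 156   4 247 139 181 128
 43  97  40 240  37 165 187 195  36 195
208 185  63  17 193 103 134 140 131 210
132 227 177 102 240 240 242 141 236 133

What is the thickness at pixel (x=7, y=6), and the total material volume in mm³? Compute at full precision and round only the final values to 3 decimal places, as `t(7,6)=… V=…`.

span = t_max - t_min = 4.82 - 0.84 = 3.980
L(7,6) = 140, L_eff = 140/255 = 0.549020
t(7,6) = 4.82 - 3.980·0.549020 = 2.635
Σt over all 8·10 pixels = 31771/150 ≈ 211.8066667
V = pitch²·Σt = 1.21²·31771/150 = 310.106

t(7,6)=2.635 V=310.106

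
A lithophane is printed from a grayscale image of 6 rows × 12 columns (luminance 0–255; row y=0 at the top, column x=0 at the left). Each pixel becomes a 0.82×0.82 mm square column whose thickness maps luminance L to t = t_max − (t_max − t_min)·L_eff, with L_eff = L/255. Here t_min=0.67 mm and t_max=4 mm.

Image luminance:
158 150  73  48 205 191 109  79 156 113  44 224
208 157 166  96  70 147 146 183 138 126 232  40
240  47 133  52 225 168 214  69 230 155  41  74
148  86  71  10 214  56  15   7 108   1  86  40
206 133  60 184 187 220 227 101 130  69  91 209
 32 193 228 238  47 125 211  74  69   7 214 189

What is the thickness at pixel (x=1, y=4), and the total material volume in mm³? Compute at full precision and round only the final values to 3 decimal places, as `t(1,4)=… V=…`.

span = t_max - t_min = 4 - 0.67 = 3.330
L(1,4) = 133, L_eff = 133/255 = 0.521569
t(1,4) = 4 - 3.330·0.521569 = 2.263
Σt over all 6·12 pixels = 1427577/8500 ≈ 167.9502353
V = pitch²·Σt = 0.82²·1427577/8500 = 112.930

t(1,4)=2.263 V=112.930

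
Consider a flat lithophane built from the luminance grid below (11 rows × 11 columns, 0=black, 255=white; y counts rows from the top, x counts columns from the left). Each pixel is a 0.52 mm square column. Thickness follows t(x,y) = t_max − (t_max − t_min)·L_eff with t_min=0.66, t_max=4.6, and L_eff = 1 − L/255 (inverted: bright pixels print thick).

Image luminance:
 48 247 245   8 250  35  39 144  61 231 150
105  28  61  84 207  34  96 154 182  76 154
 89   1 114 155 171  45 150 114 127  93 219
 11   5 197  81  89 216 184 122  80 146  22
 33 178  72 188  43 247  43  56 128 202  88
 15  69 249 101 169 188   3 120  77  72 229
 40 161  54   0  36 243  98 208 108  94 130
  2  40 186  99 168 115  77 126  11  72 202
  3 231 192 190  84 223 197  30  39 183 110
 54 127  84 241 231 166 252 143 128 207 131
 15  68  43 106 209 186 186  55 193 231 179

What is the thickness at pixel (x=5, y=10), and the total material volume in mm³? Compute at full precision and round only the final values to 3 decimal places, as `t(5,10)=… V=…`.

t(5,10)=3.534 V=82.705

span = t_max - t_min = 4.6 - 0.66 = 3.940
L(5,10) = 186, L_eff = 1 - 186/255 = 0.270588 (inverted)
t(5,10) = 4.6 - 3.940·0.270588 = 3.534
Σt over all 11·11 pixels = 1949867/6375 ≈ 305.8614902
V = pitch²·Σt = 0.52²·1949867/6375 = 82.705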